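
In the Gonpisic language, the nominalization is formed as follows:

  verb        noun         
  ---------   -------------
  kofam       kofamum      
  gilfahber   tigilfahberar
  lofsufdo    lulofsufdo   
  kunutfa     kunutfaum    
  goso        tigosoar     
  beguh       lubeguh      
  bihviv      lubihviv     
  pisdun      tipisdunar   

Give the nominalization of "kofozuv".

"kofozuv" begins with k-. The stems beginning with k- (kofam → kofamum, kunutfa → kunutfaum) add -um.
So kofozuv → kofozuvum.

kofozuvum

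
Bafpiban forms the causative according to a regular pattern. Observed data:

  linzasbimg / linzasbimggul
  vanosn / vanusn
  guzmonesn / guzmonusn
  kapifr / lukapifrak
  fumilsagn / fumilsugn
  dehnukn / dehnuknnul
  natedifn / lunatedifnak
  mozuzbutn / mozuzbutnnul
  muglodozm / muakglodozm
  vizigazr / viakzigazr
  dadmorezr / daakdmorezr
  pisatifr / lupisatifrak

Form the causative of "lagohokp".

"lagohokp" has second-to-last letter 'k'. The one such stem in the data (dehnukn → dehnuknnul) doubles the final consonant and adds -ul (as do linzasbimg, mozuzbutn), so the same rule applies.
The other patterns: stems whose second-to-last letter is 'g' or 's' change the last vowel to 'u'; stems whose second-to-last letter is 'f' add lu- … -ak around the stem; stems whose second-to-last letter is 'z' insert -ak- after the first vowel.
So lagohokp → lagohokppul.

lagohokppul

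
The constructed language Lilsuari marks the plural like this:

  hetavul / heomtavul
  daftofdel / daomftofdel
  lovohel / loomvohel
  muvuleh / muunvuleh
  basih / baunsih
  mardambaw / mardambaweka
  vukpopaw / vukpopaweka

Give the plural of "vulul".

vuomlul

daftofdel and muvuleh both have last vowel 'e' yet inflect differently (daomftofdel, muunvuleh), so the last vowel is not what conditions the rule; the final letter is.
"vulul" ends in -l. The stems ending in -l (hetavul → heomtavul, daftofdel → daomftofdel, lovohel → loomvohel) insert -om- after the first vowel.
The other patterns: stems ending in -h insert -un- after the first vowel; stems ending in -w add -eka.
So vulul → vuomlul.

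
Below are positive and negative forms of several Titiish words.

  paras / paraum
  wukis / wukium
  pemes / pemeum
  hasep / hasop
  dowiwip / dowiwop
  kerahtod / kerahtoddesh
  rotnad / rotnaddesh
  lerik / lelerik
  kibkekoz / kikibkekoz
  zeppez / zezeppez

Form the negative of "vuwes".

vuweum

"vuwes" ends in -s. The stems ending in -s (paras → paraum, wukis → wukium, pemes → pemeum) drop the final letter and add -um.
The other patterns: stems ending in -p change the last vowel to 'o'; stems ending in -d double the final consonant and add -esh; stems ending in -k or -z repeat the first consonant+vowel as a prefix.
So vuwes → vuweum.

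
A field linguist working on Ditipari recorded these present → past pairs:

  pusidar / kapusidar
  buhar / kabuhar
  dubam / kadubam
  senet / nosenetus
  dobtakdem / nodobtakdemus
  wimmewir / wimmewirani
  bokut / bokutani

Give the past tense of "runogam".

dubam and dobtakdem both end in -m yet inflect differently (kadubam, nodobtakdemus), so the final letter is not what conditions the rule; the last vowel is.
"runogam" has last vowel 'a'. The stems whose last vowel is 'a' (pusidar → kapusidar, buhar → kabuhar, dubam → kadubam) add the prefix ka-.
The other patterns: stems whose last vowel is 'e' add no- … -us around the stem; stems whose last vowel is 'i' or 'u' add -ani.
So runogam → karunogam.

karunogam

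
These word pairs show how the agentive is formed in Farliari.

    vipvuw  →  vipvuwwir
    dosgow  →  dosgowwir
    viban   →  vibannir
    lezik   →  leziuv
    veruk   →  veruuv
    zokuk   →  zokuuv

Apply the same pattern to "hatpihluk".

"hatpihluk" ends in -k. The stems ending in -k (veruk → veruuv, lezik → leziuv, zokuk → zokuuv) drop the final letter and add -uv.
The other pattern: stems ending in -n or -w double the final consonant and add -ir.
So hatpihluk → hatpihluuv.

hatpihluuv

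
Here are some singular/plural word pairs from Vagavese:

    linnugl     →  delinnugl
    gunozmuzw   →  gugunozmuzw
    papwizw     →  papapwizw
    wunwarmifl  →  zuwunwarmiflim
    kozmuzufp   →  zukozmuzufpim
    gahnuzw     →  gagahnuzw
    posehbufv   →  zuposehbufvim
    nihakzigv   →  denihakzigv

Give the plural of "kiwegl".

linnugl and wunwarmifl both end in -l yet inflect differently (delinnugl, zuwunwarmiflim), so the final letter is not what conditions the rule; the second-to-last letter is.
"kiwegl" has second-to-last letter 'g'. The stems whose second-to-last letter is 'g' (nihakzigv → denihakzigv, linnugl → delinnugl) add the prefix de-.
So kiwegl → dekiwegl.

dekiwegl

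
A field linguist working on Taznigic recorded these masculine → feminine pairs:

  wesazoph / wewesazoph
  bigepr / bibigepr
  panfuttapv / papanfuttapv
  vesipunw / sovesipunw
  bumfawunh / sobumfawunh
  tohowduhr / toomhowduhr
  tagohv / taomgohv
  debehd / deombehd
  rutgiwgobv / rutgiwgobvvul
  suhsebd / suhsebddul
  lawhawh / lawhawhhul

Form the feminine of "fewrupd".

"fewrupd" has second-to-last letter 'p'. The stems whose second-to-last letter is 'p' (wesazoph → wewesazoph, bigepr → bibigepr, panfuttapv → papanfuttapv) repeat the first consonant+vowel as a prefix.
So fewrupd → fefewrupd.

fefewrupd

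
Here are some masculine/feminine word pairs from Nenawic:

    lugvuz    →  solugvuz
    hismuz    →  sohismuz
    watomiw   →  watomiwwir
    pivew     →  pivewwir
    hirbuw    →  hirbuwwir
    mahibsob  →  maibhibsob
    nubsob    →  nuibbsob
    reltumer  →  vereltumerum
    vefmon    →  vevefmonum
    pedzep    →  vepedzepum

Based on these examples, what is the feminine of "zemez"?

lugvuz and hirbuw both have last vowel 'u' yet inflect differently (solugvuz, hirbuwwir), so the last vowel is not what conditions the rule; the final letter is.
"zemez" ends in -z. The stems ending in -z (lugvuz → solugvuz, hismuz → sohismuz) add the prefix so-.
The other patterns: stems ending in -w double the final consonant and add -ir; stems ending in -b insert -ib- after the first vowel; stems ending in -n, -p or -r add ve- … -um around the stem.
So zemez → sozemez.

sozemez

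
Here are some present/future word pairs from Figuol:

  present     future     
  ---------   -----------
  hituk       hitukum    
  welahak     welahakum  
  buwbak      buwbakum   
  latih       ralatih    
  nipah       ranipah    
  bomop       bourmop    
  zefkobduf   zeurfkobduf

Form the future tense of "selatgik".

selatgikum

"selatgik" ends in -k. The stems ending in -k (hituk → hitukum, welahak → welahakum, buwbak → buwbakum) add -um.
The other patterns: stems ending in -h add the prefix ra-; stems ending in -f or -p insert -ur- after the first vowel.
So selatgik → selatgikum.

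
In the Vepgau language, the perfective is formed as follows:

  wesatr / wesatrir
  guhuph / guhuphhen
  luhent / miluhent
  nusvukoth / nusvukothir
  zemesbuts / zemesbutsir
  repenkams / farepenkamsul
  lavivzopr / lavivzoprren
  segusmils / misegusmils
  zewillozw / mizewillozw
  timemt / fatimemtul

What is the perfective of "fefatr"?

fefatrir

"fefatr" has second-to-last letter 't'. The stems whose second-to-last letter is 't' (nusvukoth → nusvukothir, zemesbuts → zemesbutsir, wesatr → wesatrir) add -ir.
So fefatr → fefatrir.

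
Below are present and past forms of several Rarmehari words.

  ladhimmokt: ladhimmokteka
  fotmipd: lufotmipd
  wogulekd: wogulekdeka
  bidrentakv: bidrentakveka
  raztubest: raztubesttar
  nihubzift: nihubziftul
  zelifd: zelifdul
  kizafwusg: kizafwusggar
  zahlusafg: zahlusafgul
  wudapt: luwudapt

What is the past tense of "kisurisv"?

kisurisvvar

"kisurisv" has second-to-last letter 's'. The stems whose second-to-last letter is 's' (raztubest → raztubesttar, kizafwusg → kizafwusggar) double the final consonant and add -ar.
The other patterns: stems whose second-to-last letter is 'p' add the prefix lu-; stems whose second-to-last letter is 'k' add -eka; stems whose second-to-last letter is 'f' add -ul.
So kisurisv → kisurisvvar.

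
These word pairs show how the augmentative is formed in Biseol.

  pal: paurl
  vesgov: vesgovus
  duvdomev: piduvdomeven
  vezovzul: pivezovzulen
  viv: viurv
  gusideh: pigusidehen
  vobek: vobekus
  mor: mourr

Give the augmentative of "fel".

viv and vesgov both end in -v yet inflect differently (viurv, vesgovus), so the final letter is not what conditions the rule; the number of vowels is.
"fel" has 1 vowel. The stems with 1 vowel (pal → paurl, mor → mourr, viv → viurv) insert -ur- after the first vowel.
So fel → feurl.

feurl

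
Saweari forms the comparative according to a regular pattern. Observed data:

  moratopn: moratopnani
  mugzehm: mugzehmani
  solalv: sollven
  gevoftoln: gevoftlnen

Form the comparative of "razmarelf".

razmarlfen

gevoftoln and moratopn both end in -n yet inflect differently (gevoftlnen, moratopnani), so the final letter is not what conditions the rule; the second-to-last letter is.
"razmarelf" has second-to-last letter 'l'. The stems whose second-to-last letter is 'l' (solalv → sollven, gevoftoln → gevoftlnen) delete the last vowel and add -en.
So razmarelf → razmarlfen.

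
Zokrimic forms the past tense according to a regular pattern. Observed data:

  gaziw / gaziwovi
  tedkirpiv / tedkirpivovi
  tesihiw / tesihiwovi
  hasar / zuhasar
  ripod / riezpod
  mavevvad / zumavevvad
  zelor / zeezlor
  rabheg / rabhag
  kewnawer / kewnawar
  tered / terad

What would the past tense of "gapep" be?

gapap

"gapep" has last vowel 'e'. The stems whose last vowel is 'e' (kewnawer → kewnawar, rabheg → rabhag, tered → terad) change the last vowel to 'a'.
The other patterns: stems whose last vowel is 'i' add -ovi; stems whose last vowel is 'o' insert -ez- after the first vowel; stems whose last vowel is 'a' add the prefix zu-.
So gapep → gapap.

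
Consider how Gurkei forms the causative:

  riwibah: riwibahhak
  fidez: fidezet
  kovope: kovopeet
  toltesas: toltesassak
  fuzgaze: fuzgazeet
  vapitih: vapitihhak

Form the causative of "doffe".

"doffe" ends in -e. The stems ending in -e (kovope → kovopeet, fuzgaze → fuzgazeet) add -et.
So doffe → doffeet.

doffeet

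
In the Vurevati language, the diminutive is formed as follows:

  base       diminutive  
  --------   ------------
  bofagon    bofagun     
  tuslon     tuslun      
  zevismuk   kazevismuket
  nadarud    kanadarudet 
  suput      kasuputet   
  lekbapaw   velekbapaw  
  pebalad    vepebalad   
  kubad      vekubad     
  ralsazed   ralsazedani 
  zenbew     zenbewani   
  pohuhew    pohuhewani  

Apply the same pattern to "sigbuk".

"sigbuk" has last vowel 'u'. The stems whose last vowel is 'u' (zevismuk → kazevismuket, nadarud → kanadarudet, suput → kasuputet) add ka- … -et around the stem.
So sigbuk → kasigbuket.

kasigbuket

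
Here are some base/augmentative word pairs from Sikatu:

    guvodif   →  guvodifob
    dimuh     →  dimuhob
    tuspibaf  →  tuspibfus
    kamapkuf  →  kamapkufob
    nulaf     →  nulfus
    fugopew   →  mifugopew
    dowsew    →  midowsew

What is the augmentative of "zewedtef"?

mizewedtef

"zewedtef" has last vowel 'e'. The stems whose last vowel is 'e' (fugopew → mifugopew, dowsew → midowsew) add the prefix mi-.
So zewedtef → mizewedtef.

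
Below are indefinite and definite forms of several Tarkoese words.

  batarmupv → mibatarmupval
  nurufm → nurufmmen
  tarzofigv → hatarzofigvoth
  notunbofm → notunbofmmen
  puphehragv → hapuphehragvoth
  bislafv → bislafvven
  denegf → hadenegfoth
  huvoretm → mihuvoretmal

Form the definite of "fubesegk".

bislafv and puphehragv both end in -v yet inflect differently (bislafvven, hapuphehragvoth), so the final letter is not what conditions the rule; the second-to-last letter is.
"fubesegk" has second-to-last letter 'g'. The stems whose second-to-last letter is 'g' (denegf → hadenegfoth, puphehragv → hapuphehragvoth, tarzofigv → hatarzofigvoth) add ha- … -oth around the stem.
The other patterns: stems whose second-to-last letter is 'f' double the final consonant and add -en; stems whose second-to-last letter is 'p' or 't' add mi- … -al around the stem.
So fubesegk → hafubesegkoth.

hafubesegkoth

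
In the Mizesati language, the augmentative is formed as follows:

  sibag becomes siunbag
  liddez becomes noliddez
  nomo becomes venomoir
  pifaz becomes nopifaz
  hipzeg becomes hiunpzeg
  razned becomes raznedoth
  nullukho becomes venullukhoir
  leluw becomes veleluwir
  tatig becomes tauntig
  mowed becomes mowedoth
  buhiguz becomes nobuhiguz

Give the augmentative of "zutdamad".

pifaz and sibag both have last vowel 'a' yet inflect differently (nopifaz, siunbag), so the last vowel is not what conditions the rule; the final letter is.
"zutdamad" ends in -d. The stems ending in -d (razned → raznedoth, mowed → mowedoth) add -oth.
The other patterns: stems ending in -z add the prefix no-; stems ending in -g insert -un- after the first vowel; stems ending in -o or -w add ve- … -ir around the stem.
So zutdamad → zutdamadoth.

zutdamadoth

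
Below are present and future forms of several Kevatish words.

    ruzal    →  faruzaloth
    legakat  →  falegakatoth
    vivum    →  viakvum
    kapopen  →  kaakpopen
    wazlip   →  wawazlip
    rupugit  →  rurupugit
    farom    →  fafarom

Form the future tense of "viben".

"viben" has last vowel 'e'. The one such stem in the data (kapopen → kaakpopen) inserts -ak- after the first vowel (as does vivum), so the same rule applies.
The other patterns: stems whose last vowel is 'a' add fa- … -oth around the stem; stems whose last vowel is 'i' or 'o' repeat the first consonant+vowel as a prefix.
So viben → viakben.

viakben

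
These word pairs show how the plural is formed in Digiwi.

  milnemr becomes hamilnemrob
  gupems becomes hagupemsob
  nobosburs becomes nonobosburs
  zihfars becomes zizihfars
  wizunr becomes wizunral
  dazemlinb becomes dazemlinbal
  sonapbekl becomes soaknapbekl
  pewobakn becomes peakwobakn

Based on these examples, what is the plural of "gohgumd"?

gupems and nobosburs both end in -s yet inflect differently (hagupemsob, nonobosburs), so the final letter is not what conditions the rule; the second-to-last letter is.
"gohgumd" has second-to-last letter 'm'. The stems whose second-to-last letter is 'm' (milnemr → hamilnemrob, gupems → hagupemsob) add ha- … -ob around the stem.
The other patterns: stems whose second-to-last letter is 'r' repeat the first consonant+vowel as a prefix; stems whose second-to-last letter is 'n' add -al; stems whose second-to-last letter is 'k' insert -ak- after the first vowel.
So gohgumd → hagohgumdob.

hagohgumdob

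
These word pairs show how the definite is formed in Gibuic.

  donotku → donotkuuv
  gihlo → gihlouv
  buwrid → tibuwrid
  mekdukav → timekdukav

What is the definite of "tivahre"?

tivahreuv

"tivahre" ends in a vowel. The stems ending in a vowel (donotku → donotkuuv, gihlo → gihlouv) add -uv.
So tivahre → tivahreuv.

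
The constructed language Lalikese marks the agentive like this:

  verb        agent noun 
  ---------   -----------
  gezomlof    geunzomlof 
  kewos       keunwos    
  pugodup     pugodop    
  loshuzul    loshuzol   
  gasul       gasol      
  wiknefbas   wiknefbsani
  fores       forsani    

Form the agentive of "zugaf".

kewos and wiknefbas both end in -s yet inflect differently (keunwos, wiknefbsani), so the final letter is not what conditions the rule; the last vowel is.
"zugaf" has last vowel 'a'. The one such stem in the data (wiknefbas → wiknefbsani) deletes the last vowel and adds -ani (as does fores), so the same rule applies.
So zugaf → zugfani.

zugfani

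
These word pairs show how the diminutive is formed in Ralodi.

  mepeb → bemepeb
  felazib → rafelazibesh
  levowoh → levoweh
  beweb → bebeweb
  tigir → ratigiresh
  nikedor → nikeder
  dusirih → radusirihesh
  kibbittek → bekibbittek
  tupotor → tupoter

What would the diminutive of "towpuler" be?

"towpuler" has last vowel 'e'. The stems whose last vowel is 'e' (beweb → bebeweb, kibbittek → bekibbittek, mepeb → bemepeb) add the prefix be-.
The other patterns: stems whose last vowel is 'i' add ra- … -esh around the stem; stems whose last vowel is 'o' change the last vowel to 'e'.
So towpuler → betowpuler.

betowpuler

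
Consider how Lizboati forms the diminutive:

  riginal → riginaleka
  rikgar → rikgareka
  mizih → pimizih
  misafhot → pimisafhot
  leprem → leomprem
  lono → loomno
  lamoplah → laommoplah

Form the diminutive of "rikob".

"rikob" begins with r-. The stems beginning with r- (riginal → riginaleka, rikgar → rikgareka) add -eka.
So rikob → rikobeka.

rikobeka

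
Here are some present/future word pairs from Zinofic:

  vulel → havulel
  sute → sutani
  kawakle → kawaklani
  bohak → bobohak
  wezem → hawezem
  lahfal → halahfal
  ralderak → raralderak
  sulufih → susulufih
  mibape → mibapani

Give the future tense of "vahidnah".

vavahidnah

"vahidnah" ends in -h. The one such stem in the data (sulufih → susulufih) repeats the first consonant+vowel as a prefix (as do bohak, ralderak), so the same rule applies.
So vahidnah → vavahidnah.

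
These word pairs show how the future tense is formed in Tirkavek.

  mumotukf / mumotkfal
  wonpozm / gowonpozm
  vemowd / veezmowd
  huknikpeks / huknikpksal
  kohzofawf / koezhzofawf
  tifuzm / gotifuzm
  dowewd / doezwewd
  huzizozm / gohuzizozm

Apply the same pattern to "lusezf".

golusezf

kohzofawf and mumotukf both end in -f yet inflect differently (koezhzofawf, mumotkfal), so the final letter is not what conditions the rule; the second-to-last letter is.
"lusezf" has second-to-last letter 'z'. The stems whose second-to-last letter is 'z' (huzizozm → gohuzizozm, tifuzm → gotifuzm, wonpozm → gowonpozm) add the prefix go-.
The other patterns: stems whose second-to-last letter is 'w' insert -ez- after the first vowel; stems whose second-to-last letter is 'k' delete the last vowel and add -al.
So lusezf → golusezf.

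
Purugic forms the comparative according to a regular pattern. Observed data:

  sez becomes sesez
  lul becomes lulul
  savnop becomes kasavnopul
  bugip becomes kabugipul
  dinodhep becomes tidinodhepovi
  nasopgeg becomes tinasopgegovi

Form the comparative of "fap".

"fap" has 1 vowel. The stems with 1 vowel (sez → sesez, lul → lulul) repeat the first consonant+vowel as a prefix.
The other patterns: stems with 2 vowels add ka- … -ul around the stem; stems with 3 vowels add ti- … -ovi around the stem.
So fap → fafap.

fafap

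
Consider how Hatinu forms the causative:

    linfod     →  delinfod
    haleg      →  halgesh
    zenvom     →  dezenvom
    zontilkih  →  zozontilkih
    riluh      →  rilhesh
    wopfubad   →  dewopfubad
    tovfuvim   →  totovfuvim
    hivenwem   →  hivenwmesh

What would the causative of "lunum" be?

"lunum" has last vowel 'u'. The one such stem in the data (riluh → rilhesh) deletes the last vowel and adds -esh (as do hivenwem, haleg), so the same rule applies.
So lunum → lunmesh.

lunmesh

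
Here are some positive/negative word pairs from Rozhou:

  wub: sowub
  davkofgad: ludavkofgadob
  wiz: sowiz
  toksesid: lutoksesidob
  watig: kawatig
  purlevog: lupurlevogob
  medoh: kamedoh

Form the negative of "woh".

sowoh

watig and purlevog both end in -g yet inflect differently (kawatig, lupurlevogob), so the final letter is not what conditions the rule; the number of vowels is.
"woh" has 1 vowel. The stems with 1 vowel (wub → sowub, wiz → sowiz) add the prefix so-.
So woh → sowoh.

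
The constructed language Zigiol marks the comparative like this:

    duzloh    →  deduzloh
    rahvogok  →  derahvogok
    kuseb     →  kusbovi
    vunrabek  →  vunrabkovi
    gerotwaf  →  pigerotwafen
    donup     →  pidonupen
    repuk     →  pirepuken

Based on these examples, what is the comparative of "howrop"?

rahvogok and vunrabek both end in -k yet inflect differently (derahvogok, vunrabkovi), so the final letter is not what conditions the rule; the last vowel is.
"howrop" has last vowel 'o'. The stems whose last vowel is 'o' (duzloh → deduzloh, rahvogok → derahvogok) add the prefix de-.
So howrop → dehowrop.

dehowrop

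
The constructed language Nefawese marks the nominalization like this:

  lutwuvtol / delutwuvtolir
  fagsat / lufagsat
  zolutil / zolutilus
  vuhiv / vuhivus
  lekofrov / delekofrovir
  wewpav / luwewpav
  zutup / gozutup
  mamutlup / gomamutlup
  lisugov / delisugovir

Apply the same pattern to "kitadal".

lukitadal

"kitadal" has last vowel 'a'. The stems whose last vowel is 'a' (fagsat → lufagsat, wewpav → luwewpav) add the prefix lu-.
The other patterns: stems whose last vowel is 'i' add -us; stems whose last vowel is 'u' add the prefix go-; stems whose last vowel is 'o' add de- … -ir around the stem.
So kitadal → lukitadal.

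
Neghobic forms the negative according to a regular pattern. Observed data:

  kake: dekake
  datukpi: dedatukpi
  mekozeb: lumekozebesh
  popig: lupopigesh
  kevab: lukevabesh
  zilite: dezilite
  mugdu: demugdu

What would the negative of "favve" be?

datukpi and popig both have last vowel 'i' yet inflect differently (dedatukpi, lupopigesh), so the last vowel is not what conditions the rule; whether the stem ends in a vowel or a consonant is.
"favve" ends in a vowel. The stems ending in a vowel (datukpi → dedatukpi, kake → dekake, zilite → dezilite) add the prefix de-.
The other pattern: stems ending in a consonant add lu- … -esh around the stem.
So favve → defavve.

defavve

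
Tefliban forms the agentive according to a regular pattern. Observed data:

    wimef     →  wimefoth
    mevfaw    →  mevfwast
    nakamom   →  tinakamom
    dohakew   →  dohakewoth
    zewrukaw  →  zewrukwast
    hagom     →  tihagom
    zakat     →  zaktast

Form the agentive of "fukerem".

dohakew and zewrukaw both end in -w yet inflect differently (dohakewoth, zewrukwast), so the final letter is not what conditions the rule; the last vowel is.
"fukerem" has last vowel 'e'. The stems whose last vowel is 'e' (dohakew → dohakewoth, wimef → wimefoth) add -oth.
The other patterns: stems whose last vowel is 'a' delete the last vowel and add -ast; stems whose last vowel is 'o' add the prefix ti-.
So fukerem → fukeremoth.

fukeremoth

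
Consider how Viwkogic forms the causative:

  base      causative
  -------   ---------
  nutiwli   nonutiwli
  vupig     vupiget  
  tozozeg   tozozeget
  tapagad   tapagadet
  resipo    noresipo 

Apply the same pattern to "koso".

nutiwli and vupig both have last vowel 'i' yet inflect differently (nonutiwli, vupiget), so the last vowel is not what conditions the rule; whether the stem ends in a vowel or a consonant is.
"koso" ends in a vowel. The stems ending in a vowel (resipo → noresipo, nutiwli → nonutiwli) add the prefix no-.
So koso → nokoso.

nokoso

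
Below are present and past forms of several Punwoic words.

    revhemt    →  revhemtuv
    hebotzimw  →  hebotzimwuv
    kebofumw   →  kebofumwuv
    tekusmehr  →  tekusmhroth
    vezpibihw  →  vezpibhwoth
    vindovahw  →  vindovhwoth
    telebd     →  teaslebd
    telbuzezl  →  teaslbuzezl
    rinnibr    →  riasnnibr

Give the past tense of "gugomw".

"gugomw" has second-to-last letter 'm'. The stems whose second-to-last letter is 'm' (revhemt → revhemtuv, hebotzimw → hebotzimwuv, kebofumw → kebofumwuv) add -uv.
The other patterns: stems whose second-to-last letter is 'h' delete the last vowel and add -oth; stems whose second-to-last letter is 'b' or 'z' insert -as- after the first vowel.
So gugomw → gugomwuv.

gugomwuv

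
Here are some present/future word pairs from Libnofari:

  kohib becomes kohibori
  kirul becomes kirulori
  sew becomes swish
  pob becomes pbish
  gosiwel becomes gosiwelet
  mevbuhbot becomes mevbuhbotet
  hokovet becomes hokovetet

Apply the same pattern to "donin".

doninori

pob and kohib both end in -b yet inflect differently (pbish, kohibori), so the final letter is not what conditions the rule; the number of vowels is.
"donin" has 2 vowels. The stems with 2 vowels (kohib → kohibori, kirul → kirulori) add -ori.
The other patterns: stems with 1 vowel delete the last vowel and add -ish; stems with 3 vowels add -et.
So donin → doninori.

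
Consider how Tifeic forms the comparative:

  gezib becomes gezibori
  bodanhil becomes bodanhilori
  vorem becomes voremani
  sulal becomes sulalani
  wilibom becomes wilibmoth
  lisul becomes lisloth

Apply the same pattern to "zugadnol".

bodanhil and sulal both end in -l yet inflect differently (bodanhilori, sulalani), so the final letter is not what conditions the rule; the last vowel is.
"zugadnol" has last vowel 'o'. The one such stem in the data (wilibom → wilibmoth) deletes the last vowel and adds -oth (as does lisul), so the same rule applies.
So zugadnol → zugadnloth.

zugadnloth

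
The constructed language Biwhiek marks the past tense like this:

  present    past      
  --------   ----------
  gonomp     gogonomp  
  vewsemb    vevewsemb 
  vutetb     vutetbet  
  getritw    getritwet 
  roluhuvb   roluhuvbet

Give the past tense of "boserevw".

vewsemb and vutetb both end in -b yet inflect differently (vevewsemb, vutetbet), so the final letter is not what conditions the rule; the second-to-last letter is.
"boserevw" has second-to-last letter 'v'. The one such stem in the data (roluhuvb → roluhuvbet) adds -et, so the same rule applies.
So boserevw → boserevwet.

boserevwet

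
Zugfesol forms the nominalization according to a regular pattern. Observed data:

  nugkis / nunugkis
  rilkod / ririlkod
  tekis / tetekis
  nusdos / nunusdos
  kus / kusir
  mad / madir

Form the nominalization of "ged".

nugkis and kus both end in -s yet inflect differently (nunugkis, kusir), so the final letter is not what conditions the rule; the number of vowels is.
"ged" has 1 vowel. The stems with 1 vowel (kus → kusir, mad → madir) add -ir.
The other pattern: stems with 2 vowels repeat the first consonant+vowel as a prefix.
So ged → gedir.

gedir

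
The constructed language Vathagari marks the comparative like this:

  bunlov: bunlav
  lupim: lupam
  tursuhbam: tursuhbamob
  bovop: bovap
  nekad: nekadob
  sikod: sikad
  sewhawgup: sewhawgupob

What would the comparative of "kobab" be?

kobabob

sewhawgup and bovop both end in -p yet inflect differently (sewhawgupob, bovap), so the final letter is not what conditions the rule; the last vowel is.
"kobab" has last vowel 'a'. The stems whose last vowel is 'a' (tursuhbam → tursuhbamob, nekad → nekadob) add -ob.
So kobab → kobabob.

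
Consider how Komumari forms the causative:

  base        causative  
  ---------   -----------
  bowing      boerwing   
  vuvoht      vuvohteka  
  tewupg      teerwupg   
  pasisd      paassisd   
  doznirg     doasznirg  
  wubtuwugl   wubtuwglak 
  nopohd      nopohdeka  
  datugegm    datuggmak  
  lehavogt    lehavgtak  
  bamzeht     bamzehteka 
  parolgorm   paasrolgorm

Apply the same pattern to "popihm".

lehavogt and vuvoht both end in -t yet inflect differently (lehavgtak, vuvohteka), so the final letter is not what conditions the rule; the second-to-last letter is.
"popihm" has second-to-last letter 'h'. The stems whose second-to-last letter is 'h' (vuvoht → vuvohteka, bamzeht → bamzehteka, nopohd → nopohdeka) add -eka.
The other patterns: stems whose second-to-last letter is 'g' delete the last vowel and add -ak; stems whose second-to-last letter is 'r' or 's' insert -as- after the first vowel; stems whose second-to-last letter is 'n' or 'p' insert -er- after the first vowel.
So popihm → popihmeka.

popihmeka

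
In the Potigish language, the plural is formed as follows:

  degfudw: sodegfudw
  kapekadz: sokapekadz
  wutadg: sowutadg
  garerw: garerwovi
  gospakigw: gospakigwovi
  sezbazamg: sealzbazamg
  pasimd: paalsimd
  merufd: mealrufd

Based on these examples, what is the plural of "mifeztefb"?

mialfeztefb

"mifeztefb" has second-to-last letter 'f'. The one such stem in the data (merufd → mealrufd) inserts -al- after the first vowel (as do sezbazamg, pasimd), so the same rule applies.
So mifeztefb → mialfeztefb.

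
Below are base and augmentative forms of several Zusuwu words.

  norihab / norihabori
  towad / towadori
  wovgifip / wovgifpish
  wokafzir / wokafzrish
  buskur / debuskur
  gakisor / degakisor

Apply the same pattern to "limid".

limdish

wokafzir and gakisor both end in -r yet inflect differently (wokafzrish, degakisor), so the final letter is not what conditions the rule; the last vowel is.
"limid" has last vowel 'i'. The stems whose last vowel is 'i' (wovgifip → wovgifpish, wokafzir → wokafzrish) delete the last vowel and add -ish.
So limid → limdish.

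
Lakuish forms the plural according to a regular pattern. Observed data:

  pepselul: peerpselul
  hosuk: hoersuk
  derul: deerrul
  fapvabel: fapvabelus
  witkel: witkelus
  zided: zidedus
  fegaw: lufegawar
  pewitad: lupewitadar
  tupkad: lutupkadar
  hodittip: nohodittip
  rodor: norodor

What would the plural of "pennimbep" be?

pennimbepus

pepselul and fapvabel both end in -l yet inflect differently (peerpselul, fapvabelus), so the final letter is not what conditions the rule; the last vowel is.
"pennimbep" has last vowel 'e'. The stems whose last vowel is 'e' (fapvabel → fapvabelus, witkel → witkelus, zided → zidedus) add -us.
The other patterns: stems whose last vowel is 'u' insert -er- after the first vowel; stems whose last vowel is 'a' add lu- … -ar around the stem; stems whose last vowel is 'i' or 'o' add the prefix no-.
So pennimbep → pennimbepus.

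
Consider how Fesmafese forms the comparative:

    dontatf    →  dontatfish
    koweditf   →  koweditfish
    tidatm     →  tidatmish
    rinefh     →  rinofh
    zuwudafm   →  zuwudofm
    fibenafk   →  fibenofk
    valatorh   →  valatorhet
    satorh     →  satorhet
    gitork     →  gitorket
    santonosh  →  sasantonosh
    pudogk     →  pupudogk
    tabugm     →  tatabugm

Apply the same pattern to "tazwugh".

"tazwugh" has second-to-last letter 'g'. The stems whose second-to-last letter is 'g' (pudogk → pupudogk, tabugm → tatabugm) repeat the first consonant+vowel as a prefix.
The other patterns: stems whose second-to-last letter is 't' add -ish; stems whose second-to-last letter is 'f' change the last vowel to 'o'; stems whose second-to-last letter is 'r' add -et.
So tazwugh → tatazwugh.

tatazwugh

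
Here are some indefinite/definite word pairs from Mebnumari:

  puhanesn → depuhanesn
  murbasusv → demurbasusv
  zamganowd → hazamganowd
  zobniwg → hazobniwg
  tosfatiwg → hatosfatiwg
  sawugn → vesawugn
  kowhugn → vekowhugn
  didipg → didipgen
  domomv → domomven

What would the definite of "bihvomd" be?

bihvomden

puhanesn and sawugn both end in -n yet inflect differently (depuhanesn, vesawugn), so the final letter is not what conditions the rule; the second-to-last letter is.
"bihvomd" has second-to-last letter 'm'. The one such stem in the data (domomv → domomven) adds -en, so the same rule applies.
So bihvomd → bihvomden.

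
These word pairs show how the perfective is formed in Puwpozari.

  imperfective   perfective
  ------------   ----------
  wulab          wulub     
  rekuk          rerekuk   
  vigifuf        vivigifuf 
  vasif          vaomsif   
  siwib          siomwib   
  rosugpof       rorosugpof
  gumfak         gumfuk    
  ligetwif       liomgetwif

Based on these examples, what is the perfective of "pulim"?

"pulim" has last vowel 'i'. The stems whose last vowel is 'i' (ligetwif → liomgetwif, vasif → vaomsif, siwib → siomwib) insert -om- after the first vowel.
So pulim → puomlim.

puomlim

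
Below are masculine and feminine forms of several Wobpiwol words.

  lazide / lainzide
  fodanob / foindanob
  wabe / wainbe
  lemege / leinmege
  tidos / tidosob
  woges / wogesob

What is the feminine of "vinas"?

woges and lemege both have last vowel 'e' yet inflect differently (wogesob, leinmege), so the last vowel is not what conditions the rule; the final letter is.
"vinas" ends in -s. The stems ending in -s (woges → wogesob, tidos → tidosob) add -ob.
So vinas → vinasob.

vinasob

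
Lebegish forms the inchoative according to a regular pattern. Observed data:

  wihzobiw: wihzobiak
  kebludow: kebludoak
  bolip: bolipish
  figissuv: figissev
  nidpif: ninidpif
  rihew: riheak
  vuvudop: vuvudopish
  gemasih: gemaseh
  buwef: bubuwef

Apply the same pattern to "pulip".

rihew and buwef both have last vowel 'e' yet inflect differently (riheak, bubuwef), so the last vowel is not what conditions the rule; the final letter is.
"pulip" ends in -p. The stems ending in -p (vuvudop → vuvudopish, bolip → bolipish) add -ish.
The other patterns: stems ending in -w drop the final letter and add -ak; stems ending in -f repeat the first consonant+vowel as a prefix; stems ending in -h or -v change the last vowel to 'e'.
So pulip → pulipish.

pulipish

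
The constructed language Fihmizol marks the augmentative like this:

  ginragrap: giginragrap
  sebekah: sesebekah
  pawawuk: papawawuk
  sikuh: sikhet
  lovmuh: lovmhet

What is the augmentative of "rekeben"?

"rekeben" has 3 vowels. The stems with 3 vowels (ginragrap → giginragrap, sebekah → sesebekah, pawawuk → papawawuk) repeat the first consonant+vowel as a prefix.
So rekeben → rerekeben.

rerekeben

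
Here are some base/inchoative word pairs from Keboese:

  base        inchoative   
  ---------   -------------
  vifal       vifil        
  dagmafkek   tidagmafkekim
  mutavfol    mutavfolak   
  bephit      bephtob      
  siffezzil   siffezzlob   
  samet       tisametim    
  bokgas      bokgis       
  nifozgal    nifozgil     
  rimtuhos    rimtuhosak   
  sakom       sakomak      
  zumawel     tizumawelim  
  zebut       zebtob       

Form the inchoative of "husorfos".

husorfosak

rimtuhos and bokgas both end in -s yet inflect differently (rimtuhosak, bokgis), so the final letter is not what conditions the rule; the last vowel is.
"husorfos" has last vowel 'o'. The stems whose last vowel is 'o' (sakom → sakomak, mutavfol → mutavfolak, rimtuhos → rimtuhosak) add -ak.
So husorfos → husorfosak.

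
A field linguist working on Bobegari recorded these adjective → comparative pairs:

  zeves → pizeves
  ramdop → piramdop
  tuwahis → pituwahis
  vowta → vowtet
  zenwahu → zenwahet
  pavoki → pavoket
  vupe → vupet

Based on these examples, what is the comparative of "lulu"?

lulet

"lulu" ends in a vowel. The stems ending in a vowel (vowta → vowtet, zenwahu → zenwahet, pavoki → pavoket) drop the final letter and add -et.
The other pattern: stems ending in a consonant add the prefix pi-.
So lulu → lulet.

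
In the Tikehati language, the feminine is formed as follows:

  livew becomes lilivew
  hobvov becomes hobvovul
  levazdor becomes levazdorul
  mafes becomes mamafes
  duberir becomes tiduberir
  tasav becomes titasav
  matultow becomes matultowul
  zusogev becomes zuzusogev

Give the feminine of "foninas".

tifoninas

zusogev and hobvov both end in -v yet inflect differently (zuzusogev, hobvovul), so the final letter is not what conditions the rule; the last vowel is.
"foninas" has last vowel 'a'. The one such stem in the data (tasav → titasav) adds the prefix ti-, so the same rule applies.
So foninas → tifoninas.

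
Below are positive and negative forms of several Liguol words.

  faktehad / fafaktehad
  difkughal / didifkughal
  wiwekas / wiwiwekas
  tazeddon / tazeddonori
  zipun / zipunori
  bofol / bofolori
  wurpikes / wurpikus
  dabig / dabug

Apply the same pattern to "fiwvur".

fiwvurori

"fiwvur" has last vowel 'u'. The one such stem in the data (zipun → zipunori) adds -ori, so the same rule applies.
So fiwvur → fiwvurori.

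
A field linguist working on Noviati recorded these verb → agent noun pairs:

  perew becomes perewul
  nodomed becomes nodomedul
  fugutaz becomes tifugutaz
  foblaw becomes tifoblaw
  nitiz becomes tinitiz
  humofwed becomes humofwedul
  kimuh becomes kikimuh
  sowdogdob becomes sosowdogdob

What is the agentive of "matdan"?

timatdan

foblaw and perew both end in -w yet inflect differently (tifoblaw, perewul), so the final letter is not what conditions the rule; the last vowel is.
"matdan" has last vowel 'a'. The stems whose last vowel is 'a' (foblaw → tifoblaw, fugutaz → tifugutaz) add the prefix ti-.
The other patterns: stems whose last vowel is 'e' add -ul; stems whose last vowel is 'o' or 'u' repeat the first consonant+vowel as a prefix.
So matdan → timatdan.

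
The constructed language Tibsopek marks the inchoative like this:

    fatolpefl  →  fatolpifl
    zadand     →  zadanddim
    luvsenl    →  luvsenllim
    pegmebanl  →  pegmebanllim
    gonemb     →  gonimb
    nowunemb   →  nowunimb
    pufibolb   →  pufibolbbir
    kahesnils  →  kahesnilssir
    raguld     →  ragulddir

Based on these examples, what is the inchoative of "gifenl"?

gifenllim

"gifenl" has second-to-last letter 'n'. The stems whose second-to-last letter is 'n' (luvsenl → luvsenllim, pegmebanl → pegmebanllim, zadand → zadanddim) double the final consonant and add -im.
So gifenl → gifenllim.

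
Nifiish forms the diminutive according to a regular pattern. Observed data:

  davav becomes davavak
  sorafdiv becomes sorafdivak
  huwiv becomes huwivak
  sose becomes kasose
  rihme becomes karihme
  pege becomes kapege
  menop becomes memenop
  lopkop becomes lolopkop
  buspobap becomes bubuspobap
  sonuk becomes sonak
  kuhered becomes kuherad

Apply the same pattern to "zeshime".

davav and buspobap both have last vowel 'a' yet inflect differently (davavak, bubuspobap), so the last vowel is not what conditions the rule; the final letter is.
"zeshime" ends in -e. The stems ending in -e (sose → kasose, rihme → karihme, pege → kapege) add the prefix ka-.
So zeshime → kazeshime.

kazeshime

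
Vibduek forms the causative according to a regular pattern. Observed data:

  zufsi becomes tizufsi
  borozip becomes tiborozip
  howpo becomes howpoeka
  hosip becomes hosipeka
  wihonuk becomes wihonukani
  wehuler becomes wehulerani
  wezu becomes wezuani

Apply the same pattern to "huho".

huhoeka

borozip and hosip both end in -p yet inflect differently (tiborozip, hosipeka), so the final letter is not what conditions the rule; the first letter is.
"huho" begins with h-. The stems beginning with h- (howpo → howpoeka, hosip → hosipeka) add -eka.
The other patterns: stems beginning with b- or z- add the prefix ti-; stems beginning with w- add -ani.
So huho → huhoeka.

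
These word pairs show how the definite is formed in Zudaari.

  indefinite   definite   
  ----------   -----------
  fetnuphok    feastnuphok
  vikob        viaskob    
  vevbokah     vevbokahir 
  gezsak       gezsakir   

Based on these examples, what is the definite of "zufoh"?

fetnuphok and gezsak both end in -k yet inflect differently (feastnuphok, gezsakir), so the final letter is not what conditions the rule; the last vowel is.
"zufoh" has last vowel 'o'. The stems whose last vowel is 'o' (fetnuphok → feastnuphok, vikob → viaskob) insert -as- after the first vowel.
So zufoh → zuasfoh.

zuasfoh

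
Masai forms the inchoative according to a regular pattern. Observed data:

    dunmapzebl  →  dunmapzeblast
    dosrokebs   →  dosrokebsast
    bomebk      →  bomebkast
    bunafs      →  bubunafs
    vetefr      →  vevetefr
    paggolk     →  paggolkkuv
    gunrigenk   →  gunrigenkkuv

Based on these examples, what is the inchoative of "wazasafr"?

"wazasafr" has second-to-last letter 'f'. The stems whose second-to-last letter is 'f' (bunafs → bubunafs, vetefr → vevetefr) repeat the first consonant+vowel as a prefix.
So wazasafr → wawazasafr.

wawazasafr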